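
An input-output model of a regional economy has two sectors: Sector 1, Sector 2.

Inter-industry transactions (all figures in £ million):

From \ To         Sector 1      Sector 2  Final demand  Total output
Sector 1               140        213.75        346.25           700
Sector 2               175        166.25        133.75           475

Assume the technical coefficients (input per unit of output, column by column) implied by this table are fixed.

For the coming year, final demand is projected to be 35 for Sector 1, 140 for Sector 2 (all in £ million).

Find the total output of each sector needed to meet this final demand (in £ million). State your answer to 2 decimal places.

x_1 = 210.43, x_2 = 296.32

Technical coefficients a_ij = z_ij / X_j:
  a_11 = 140/700 = 0.20, a_21 = 175/700 = 0.25
  a_12 = 213.75/475 = 0.45, a_22 = 166.25/475 = 0.35
I − A =
  [   0.80    -0.45]
  [  -0.25     0.65]
det(I−A) = (0.80)(0.65) − (-0.45)(-0.25) = 0.4075
adj(I−A) = [[0.65, 0.45], [0.25, 0.80]]
(I − A)⁻¹ = adj(I−A) / det(I−A) ≈
  [   1.5951     1.1043]
  [   0.6135     1.9632]
x = (I − A)⁻¹ d = adj(I−A)·d / det(I−A), with det(I−A) = 0.4075:
  x_1 = (0.65·35 + 0.45·140) / 0.4075 = 85.75 / 0.4075 ≈ 210.43
  x_2 = (0.25·35 + 0.80·140) / 0.4075 = 120.75 / 0.4075 ≈ 296.32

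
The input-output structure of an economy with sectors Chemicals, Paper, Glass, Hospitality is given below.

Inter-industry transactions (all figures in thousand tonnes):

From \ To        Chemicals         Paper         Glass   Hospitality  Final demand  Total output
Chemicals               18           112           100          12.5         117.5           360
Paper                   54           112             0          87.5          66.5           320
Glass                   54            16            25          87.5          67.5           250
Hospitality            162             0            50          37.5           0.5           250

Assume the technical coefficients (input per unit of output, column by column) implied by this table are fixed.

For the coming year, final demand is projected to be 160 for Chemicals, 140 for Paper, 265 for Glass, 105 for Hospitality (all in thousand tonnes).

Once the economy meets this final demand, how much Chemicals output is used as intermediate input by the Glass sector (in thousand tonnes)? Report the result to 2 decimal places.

Technical coefficients a_ij = z_ij / X_j:
  a_11 = 18/360 = 0.05, a_21 = 54/360 = 0.15, a_31 = 54/360 = 0.15, a_41 = 162/360 = 0.45
  a_12 = 112/320 = 0.35, a_22 = 112/320 = 0.35, a_32 = 16/320 = 0.05, a_42 = 0/320 = 0.00
  a_13 = 100/250 = 0.40, a_23 = 0/250 = 0.00, a_33 = 25/250 = 0.10, a_43 = 50/250 = 0.20
  a_14 = 12.5/250 = 0.05, a_24 = 87.5/250 = 0.35, a_34 = 87.5/250 = 0.35, a_44 = 37.5/250 = 0.15
I − A =
  [   0.95    -0.35    -0.40    -0.05]
  [  -0.15     0.65     0.00    -0.35]
  [  -0.15    -0.05     0.90    -0.35]
  [  -0.45     0.00    -0.20     0.85]
Compute the cofactors C_ij = (−1)^(i+j)·(3×3 minor ij) of I−A; the adjugate is their transpose:
adj(I−A) = Cᵀ =
  [ 0.44825   0.26075   0.25200   0.23750]
  [ 0.25650   0.52450   0.18200   0.30600]
  [ 0.19950   0.13900   0.41050   0.23800]
  [ 0.28425   0.17075   0.23000   0.46650]
det(I−A) = Σ_j (I−A)_1j·C_1j = (0.95)(0.44825) + (-0.35)(0.25650) + (-0.40)(0.19950) + (-0.05)(0.28425) = 0.24205
(I − A)⁻¹ = adj(I−A) / det(I−A) ≈
  [   1.8519     1.0773     1.0411     0.9812]
  [   1.0597     2.1669     0.7519     1.2642]
  [   0.8242     0.5743     1.6959     0.9833]
  [   1.1743     0.7054     0.9502     1.9273]
First solve x = (I − A)⁻¹ d = adj(I−A)·d / det(I−A); in particular x_3 = (0.19950·160 + 0.13900·140 + 0.41050·265 + 0.23800·105) / 0.24205 = 185.1525 / 0.24205 ≈ 764.9349.
Intermediate flow from 1 to 3: z_13 = a_13 · x_3 = 0.40 × 185.1525 / 0.24205 = 74.061 / 0.24205 ≈ 305.97.

z_13 = 305.97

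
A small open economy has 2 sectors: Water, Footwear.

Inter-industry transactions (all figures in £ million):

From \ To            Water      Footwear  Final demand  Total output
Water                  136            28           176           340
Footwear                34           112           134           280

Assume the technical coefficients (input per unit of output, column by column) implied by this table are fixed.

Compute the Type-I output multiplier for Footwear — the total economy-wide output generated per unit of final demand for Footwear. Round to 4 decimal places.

m_2 = 2.0000

Technical coefficients a_ij = z_ij / X_j:
  a_11 = 136/340 = 0.40, a_21 = 34/340 = 0.10
  a_12 = 28/280 = 0.10, a_22 = 112/280 = 0.40
I − A =
  [   0.60    -0.10]
  [  -0.10     0.60]
det(I−A) = (0.60)(0.60) − (-0.10)(-0.10) = 0.3500
adj(I−A) = [[0.60, 0.10], [0.10, 0.60]]
(I − A)⁻¹ = adj(I−A) / det(I−A) ≈
  [   1.71429     0.28571]
  [   0.28571     1.71429]
The output multiplier for sector j is the column-j sum of the Leontief inverse (I − A)⁻¹ = adj(I−A) / det(I−A).
Column 2 of adj(I−A): (0.10, 0.60); det(I−A) = 0.3500.
m_2 = (0.10 + 0.60) / 0.3500 = 0.70 / 0.3500 = 2.0000.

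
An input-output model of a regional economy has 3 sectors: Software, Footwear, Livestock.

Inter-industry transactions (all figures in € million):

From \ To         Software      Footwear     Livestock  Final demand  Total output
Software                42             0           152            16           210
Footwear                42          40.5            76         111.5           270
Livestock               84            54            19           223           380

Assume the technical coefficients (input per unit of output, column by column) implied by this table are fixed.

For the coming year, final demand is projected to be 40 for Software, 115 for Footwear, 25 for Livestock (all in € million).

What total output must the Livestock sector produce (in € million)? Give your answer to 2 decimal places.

x_L = 109.52

Technical coefficients a_ij = z_ij / X_j:
  a_SS = 42/210 = 0.20, a_FS = 42/210 = 0.20, a_LS = 84/210 = 0.40
  a_SF = 0/270 = 0.00, a_FF = 40.5/270 = 0.15, a_LF = 54/270 = 0.20
  a_SL = 152/380 = 0.40, a_FL = 76/380 = 0.20, a_LL = 19/380 = 0.05
I − A =
  [   0.80     0.00    -0.40]
  [  -0.20     0.85    -0.20]
  [  -0.40    -0.20     0.95]
Cofactors of I−A, C_ij = (−1)^(i+j)·(minor ij) (rows/columns in the sector order above):
  C_11 = (0.85)(0.95) − (-0.20)(-0.20) = 0.7675
  C_12 = −[(-0.20)(0.95) − (-0.20)(-0.40)] = 0.2700
  C_13 = (-0.20)(-0.20) − (0.85)(-0.40) = 0.3800
  C_21 = −[(0.00)(0.95) − (-0.40)(-0.20)] = 0.0800
  C_22 = (0.80)(0.95) − (-0.40)(-0.40) = 0.6000
  C_23 = −[(0.80)(-0.20) − (0.00)(-0.40)] = 0.1600
  C_31 = (0.00)(-0.20) − (-0.40)(0.85) = 0.3400
  C_32 = −[(0.80)(-0.20) − (-0.40)(-0.20)] = 0.2400
  C_33 = (0.80)(0.85) − (0.00)(-0.20) = 0.6800
det(I−A) = Σ_j (I−A)_1j·C_1j = (0.80)(0.7675) + (0.00)(0.2700) + (-0.40)(0.3800) = 0.4620
adj(I−A) = Cᵀ =
  [ 0.7675   0.0800   0.3400]
  [ 0.2700   0.6000   0.2400]
  [ 0.3800   0.1600   0.6800]
(I − A)⁻¹ = adj(I−A) / det(I−A) ≈
  [   1.6613     0.1732     0.7359]
  [   0.5844     1.2987     0.5195]
  [   0.8225     0.3463     1.4719]
x = (I − A)⁻¹ d = adj(I−A)·d / det(I−A), with det(I−A) = 0.4620:
  x_S = (0.7675·40 + 0.0800·115 + 0.3400·25) / 0.4620 = 48.40 / 0.4620 ≈ 104.76
  x_F = (0.2700·40 + 0.6000·115 + 0.2400·25) / 0.4620 = 85.80 / 0.4620 ≈ 185.71
  x_L = (0.3800·40 + 0.1600·115 + 0.6800·25) / 0.4620 = 50.60 / 0.4620 ≈ 109.52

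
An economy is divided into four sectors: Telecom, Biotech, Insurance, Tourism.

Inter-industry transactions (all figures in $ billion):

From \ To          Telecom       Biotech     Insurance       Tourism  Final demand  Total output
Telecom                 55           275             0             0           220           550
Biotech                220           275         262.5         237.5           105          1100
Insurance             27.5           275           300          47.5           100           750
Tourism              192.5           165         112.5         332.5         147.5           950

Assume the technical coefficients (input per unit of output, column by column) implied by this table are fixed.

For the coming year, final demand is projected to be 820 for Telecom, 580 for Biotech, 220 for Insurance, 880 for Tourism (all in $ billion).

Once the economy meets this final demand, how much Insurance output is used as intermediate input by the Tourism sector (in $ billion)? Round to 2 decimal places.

Technical coefficients a_ij = z_ij / X_j:
  a_11 = 55/550 = 0.10, a_21 = 220/550 = 0.40, a_31 = 27.5/550 = 0.05, a_41 = 192.5/550 = 0.35
  a_12 = 275/1100 = 0.25, a_22 = 275/1100 = 0.25, a_32 = 275/1100 = 0.25, a_42 = 165/1100 = 0.15
  a_13 = 0/750 = 0.00, a_23 = 262.5/750 = 0.35, a_33 = 300/750 = 0.40, a_43 = 112.5/750 = 0.15
  a_14 = 0/950 = 0.00, a_24 = 237.5/950 = 0.25, a_34 = 47.5/950 = 0.05, a_44 = 332.5/950 = 0.35
I − A =
  [   0.90    -0.25     0.00     0.00]
  [  -0.40     0.75    -0.35    -0.25]
  [  -0.05    -0.25     0.60    -0.05]
  [  -0.35    -0.15    -0.15     0.65]
Compute the cofactors C_ij = (−1)^(i+j)·(3×3 minor ij) of I−A; the adjugate is their transpose:
adj(I−A) = Cᵀ =
  [ 0.195500   0.095625   0.066250   0.041875]
  [ 0.224875   0.344250   0.238500   0.150750]
  [ 0.125500   0.165500   0.318125   0.088125]
  [ 0.186125   0.169125   0.164125   0.261875]
det(I−A) = Σ_j (I−A)_1j·C_1j = (0.90)(0.195500) + (-0.25)(0.224875) + (0.00)(0.125500) + (0.00)(0.186125) = 0.11973125
(I − A)⁻¹ = adj(I−A) / det(I−A) ≈
  [   1.6328     0.7987     0.5533     0.3497]
  [   1.8782     2.8752     1.9920     1.2591]
  [   1.0482     1.3823     2.6570     0.7360]
  [   1.5545     1.4125     1.3708     2.1872]
First solve x = (I − A)⁻¹ d = adj(I−A)·d / det(I−A); in particular x_4 = (0.186125·820 + 0.169125·580 + 0.164125·220 + 0.261875·880) / 0.11973125 = 517.2725 / 0.11973125 ≈ 4320.2798.
Intermediate flow from 3 to 4: z_34 = a_34 · x_4 = 0.05 × 517.2725 / 0.11973125 = 25.863625 / 0.11973125 ≈ 216.01.

z_34 = 216.01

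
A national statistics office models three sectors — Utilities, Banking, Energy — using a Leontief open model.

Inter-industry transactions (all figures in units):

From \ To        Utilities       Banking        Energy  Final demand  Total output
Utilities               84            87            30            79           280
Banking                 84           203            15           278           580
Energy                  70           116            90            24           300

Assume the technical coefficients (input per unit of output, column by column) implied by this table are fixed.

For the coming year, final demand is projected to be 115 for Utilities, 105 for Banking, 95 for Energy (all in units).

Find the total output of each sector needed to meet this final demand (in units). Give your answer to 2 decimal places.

x_U = 278.21, x_B = 314.95, x_E = 325.06

Technical coefficients a_ij = z_ij / X_j:
  a_UU = 84/280 = 0.30, a_BU = 84/280 = 0.30, a_EU = 70/280 = 0.25
  a_UB = 87/580 = 0.15, a_BB = 203/580 = 0.35, a_EB = 116/580 = 0.20
  a_UE = 30/300 = 0.10, a_BE = 15/300 = 0.05, a_EE = 90/300 = 0.30
I − A =
  [   0.70    -0.15    -0.10]
  [  -0.30     0.65    -0.05]
  [  -0.25    -0.20     0.70]
Cofactors of I−A, C_ij = (−1)^(i+j)·(minor ij) (rows/columns in the sector order above):
  C_11 = (0.65)(0.70) − (-0.05)(-0.20) = 0.4450
  C_12 = −[(-0.30)(0.70) − (-0.05)(-0.25)] = 0.2225
  C_13 = (-0.30)(-0.20) − (0.65)(-0.25) = 0.2225
  C_21 = −[(-0.15)(0.70) − (-0.10)(-0.20)] = 0.1250
  C_22 = (0.70)(0.70) − (-0.10)(-0.25) = 0.4650
  C_23 = −[(0.70)(-0.20) − (-0.15)(-0.25)] = 0.1775
  C_31 = (-0.15)(-0.05) − (-0.10)(0.65) = 0.0725
  C_32 = −[(0.70)(-0.05) − (-0.10)(-0.30)] = 0.0650
  C_33 = (0.70)(0.65) − (-0.15)(-0.30) = 0.4100
det(I−A) = Σ_j (I−A)_1j·C_1j = (0.70)(0.4450) + (-0.15)(0.2225) + (-0.10)(0.2225) = 0.255875
adj(I−A) = Cᵀ =
  [ 0.4450   0.1250   0.0725]
  [ 0.2225   0.4650   0.0650]
  [ 0.2225   0.1775   0.4100]
(I − A)⁻¹ = adj(I−A) / det(I−A) ≈
  [   1.7391     0.4885     0.2833]
  [   0.8696     1.8173     0.2540]
  [   0.8696     0.6937     1.6023]
x = (I − A)⁻¹ d = adj(I−A)·d / det(I−A), with det(I−A) = 0.255875:
  x_U = (0.4450·115 + 0.1250·105 + 0.0725·95) / 0.255875 = 71.1875 / 0.255875 ≈ 278.21
  x_B = (0.2225·115 + 0.4650·105 + 0.0650·95) / 0.255875 = 80.5875 / 0.255875 ≈ 314.95
  x_E = (0.2225·115 + 0.1775·105 + 0.4100·95) / 0.255875 = 83.175 / 0.255875 ≈ 325.06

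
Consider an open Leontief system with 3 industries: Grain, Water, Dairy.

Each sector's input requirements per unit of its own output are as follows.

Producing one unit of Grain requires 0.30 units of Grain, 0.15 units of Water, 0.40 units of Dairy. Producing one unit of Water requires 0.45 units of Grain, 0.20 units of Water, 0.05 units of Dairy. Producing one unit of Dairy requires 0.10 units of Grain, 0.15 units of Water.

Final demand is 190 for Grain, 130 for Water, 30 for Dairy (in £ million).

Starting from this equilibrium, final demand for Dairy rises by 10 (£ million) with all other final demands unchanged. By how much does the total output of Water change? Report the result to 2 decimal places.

Δx_W = 2.81

I − A =
  [   0.70    -0.45    -0.10]
  [  -0.15     0.80    -0.15]
  [  -0.40    -0.05     1.00]
Cofactors of I−A, C_ij = (−1)^(i+j)·(minor ij) (rows/columns in the sector order above):
  C_11 = (0.80)(1.00) − (-0.15)(-0.05) = 0.7925
  C_12 = −[(-0.15)(1.00) − (-0.15)(-0.40)] = 0.2100
  C_13 = (-0.15)(-0.05) − (0.80)(-0.40) = 0.3275
  C_21 = −[(-0.45)(1.00) − (-0.10)(-0.05)] = 0.4550
  C_22 = (0.70)(1.00) − (-0.10)(-0.40) = 0.6600
  C_23 = −[(0.70)(-0.05) − (-0.45)(-0.40)] = 0.2150
  C_31 = (-0.45)(-0.15) − (-0.10)(0.80) = 0.1475
  C_32 = −[(0.70)(-0.15) − (-0.10)(-0.15)] = 0.1200
  C_33 = (0.70)(0.80) − (-0.45)(-0.15) = 0.4925
det(I−A) = Σ_j (I−A)_1j·C_1j = (0.70)(0.7925) + (-0.45)(0.2100) + (-0.10)(0.3275) = 0.4275
adj(I−A) = Cᵀ =
  [ 0.7925   0.4550   0.1475]
  [ 0.2100   0.6600   0.1200]
  [ 0.3275   0.2150   0.4925]
(I − A)⁻¹ = adj(I−A) / det(I−A) ≈
  [   1.8538     1.0643     0.3450]
  [   0.4912     1.5439     0.2807]
  [   0.7661     0.5029     1.1520]
Δx = (I − A)⁻¹ Δd with Δd having +10 in the Dairy component and 0 elsewhere.
So Δx_W = L_WD · (+10), where L_WD = adj(I−A)_WD / det(I−A) = 0.1200 / 0.4275.
Δx_W = 0.1200 × (+10) / 0.4275 = 1.20 / 0.4275 ≈ 2.81.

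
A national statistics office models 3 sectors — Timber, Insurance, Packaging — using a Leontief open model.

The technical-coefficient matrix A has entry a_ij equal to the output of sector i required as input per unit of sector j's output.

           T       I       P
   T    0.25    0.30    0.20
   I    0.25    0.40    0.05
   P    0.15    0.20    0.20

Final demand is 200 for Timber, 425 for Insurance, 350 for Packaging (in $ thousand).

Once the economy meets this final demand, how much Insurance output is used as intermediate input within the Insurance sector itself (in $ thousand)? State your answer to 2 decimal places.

z_II = 479.50

I − A =
  [   0.75    -0.30    -0.20]
  [  -0.25     0.60    -0.05]
  [  -0.15    -0.20     0.80]
Cofactors of I−A, C_ij = (−1)^(i+j)·(minor ij) (rows/columns in the sector order above):
  C_11 = (0.60)(0.80) − (-0.05)(-0.20) = 0.4700
  C_12 = −[(-0.25)(0.80) − (-0.05)(-0.15)] = 0.2075
  C_13 = (-0.25)(-0.20) − (0.60)(-0.15) = 0.1400
  C_21 = −[(-0.30)(0.80) − (-0.20)(-0.20)] = 0.2800
  C_22 = (0.75)(0.80) − (-0.20)(-0.15) = 0.5700
  C_23 = −[(0.75)(-0.20) − (-0.30)(-0.15)] = 0.1950
  C_31 = (-0.30)(-0.05) − (-0.20)(0.60) = 0.1350
  C_32 = −[(0.75)(-0.05) − (-0.20)(-0.25)] = 0.0875
  C_33 = (0.75)(0.60) − (-0.30)(-0.25) = 0.3750
det(I−A) = Σ_j (I−A)_1j·C_1j = (0.75)(0.4700) + (-0.30)(0.2075) + (-0.20)(0.1400) = 0.26225
adj(I−A) = Cᵀ =
  [ 0.4700   0.2800   0.1350]
  [ 0.2075   0.5700   0.0875]
  [ 0.1400   0.1950   0.3750]
(I − A)⁻¹ = adj(I−A) / det(I−A) ≈
  [   1.7922     1.0677     0.5148]
  [   0.7912     2.1735     0.3337]
  [   0.5338     0.7436     1.4299]
First solve x = (I − A)⁻¹ d = adj(I−A)·d / det(I−A); in particular x_I = (0.2075·200 + 0.5700·425 + 0.0875·350) / 0.26225 = 314.375 / 0.26225 ≈ 1198.7607.
Intermediate flow from I to I: z_II = a_II · x_I = 0.40 × 314.375 / 0.26225 = 125.75 / 0.26225 ≈ 479.50.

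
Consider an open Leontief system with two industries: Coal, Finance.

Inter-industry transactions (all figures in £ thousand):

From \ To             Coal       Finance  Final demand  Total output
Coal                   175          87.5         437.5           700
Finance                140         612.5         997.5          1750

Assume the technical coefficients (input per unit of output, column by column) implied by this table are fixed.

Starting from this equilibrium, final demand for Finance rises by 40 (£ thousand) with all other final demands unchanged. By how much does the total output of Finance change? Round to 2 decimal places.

Δx_2 = 62.83

Technical coefficients a_ij = z_ij / X_j:
  a_11 = 175/700 = 0.25, a_21 = 140/700 = 0.20
  a_12 = 87.5/1750 = 0.05, a_22 = 612.5/1750 = 0.35
I − A =
  [   0.75    -0.05]
  [  -0.20     0.65]
det(I−A) = (0.75)(0.65) − (-0.05)(-0.20) = 0.4775
adj(I−A) = [[0.65, 0.05], [0.20, 0.75]]
(I − A)⁻¹ = adj(I−A) / det(I−A) ≈
  [   1.3613     0.1047]
  [   0.4188     1.5707]
Δx = (I − A)⁻¹ Δd with Δd having +40 in the Finance component and 0 elsewhere.
So Δx_2 = L_22 · (+40), where L_22 = adj(I−A)_22 / det(I−A) = 0.75 / 0.4775.
Δx_2 = 0.75 × (+40) / 0.4775 = 30.00 / 0.4775 ≈ 62.83.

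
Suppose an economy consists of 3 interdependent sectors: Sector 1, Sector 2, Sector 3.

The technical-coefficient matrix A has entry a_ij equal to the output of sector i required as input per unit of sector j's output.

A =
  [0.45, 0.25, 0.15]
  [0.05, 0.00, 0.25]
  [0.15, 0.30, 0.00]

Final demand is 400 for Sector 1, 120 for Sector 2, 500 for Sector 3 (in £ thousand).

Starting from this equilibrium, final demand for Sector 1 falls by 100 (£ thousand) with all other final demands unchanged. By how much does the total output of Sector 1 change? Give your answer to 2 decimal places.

Δx_1 = -200.16

I − A =
  [   0.55    -0.25    -0.15]
  [  -0.05     1.00    -0.25]
  [  -0.15    -0.30     1.00]
Cofactors of I−A, C_ij = (−1)^(i+j)·(minor ij) (rows/columns in the sector order above):
  C_11 = (1.00)(1.00) − (-0.25)(-0.30) = 0.9250
  C_12 = −[(-0.05)(1.00) − (-0.25)(-0.15)] = 0.0875
  C_13 = (-0.05)(-0.30) − (1.00)(-0.15) = 0.1650
  C_21 = −[(-0.25)(1.00) − (-0.15)(-0.30)] = 0.2950
  C_22 = (0.55)(1.00) − (-0.15)(-0.15) = 0.5275
  C_23 = −[(0.55)(-0.30) − (-0.25)(-0.15)] = 0.2025
  C_31 = (-0.25)(-0.25) − (-0.15)(1.00) = 0.2125
  C_32 = −[(0.55)(-0.25) − (-0.15)(-0.05)] = 0.1450
  C_33 = (0.55)(1.00) − (-0.25)(-0.05) = 0.5375
det(I−A) = Σ_j (I−A)_1j·C_1j = (0.55)(0.9250) + (-0.25)(0.0875) + (-0.15)(0.1650) = 0.462125
adj(I−A) = Cᵀ =
  [ 0.9250   0.2950   0.2125]
  [ 0.0875   0.5275   0.1450]
  [ 0.1650   0.2025   0.5375]
(I − A)⁻¹ = adj(I−A) / det(I−A) ≈
  [   2.0016     0.6384     0.4598]
  [   0.1893     1.1415     0.3138]
  [   0.3570     0.4382     1.1631]
Δx = (I − A)⁻¹ Δd with Δd having -100 in the Sector 1 component and 0 elsewhere.
So Δx_1 = L_11 · (-100), where L_11 = adj(I−A)_11 / det(I−A) = 0.9250 / 0.462125.
Δx_1 = 0.9250 × (-100) / 0.462125 = -92.50 / 0.462125 ≈ -200.16.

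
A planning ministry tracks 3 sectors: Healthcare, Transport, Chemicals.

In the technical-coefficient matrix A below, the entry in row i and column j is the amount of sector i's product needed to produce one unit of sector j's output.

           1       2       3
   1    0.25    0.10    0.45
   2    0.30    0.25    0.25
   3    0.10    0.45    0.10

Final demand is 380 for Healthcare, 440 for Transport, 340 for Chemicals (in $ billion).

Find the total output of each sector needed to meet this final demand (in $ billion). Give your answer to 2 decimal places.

I − A =
  [   0.75    -0.10    -0.45]
  [  -0.30     0.75    -0.25]
  [  -0.10    -0.45     0.90]
Cofactors of I−A, C_ij = (−1)^(i+j)·(minor ij) (rows/columns in the sector order above):
  C_11 = (0.75)(0.90) − (-0.25)(-0.45) = 0.5625
  C_12 = −[(-0.30)(0.90) − (-0.25)(-0.10)] = 0.2950
  C_13 = (-0.30)(-0.45) − (0.75)(-0.10) = 0.2100
  C_21 = −[(-0.10)(0.90) − (-0.45)(-0.45)] = 0.2925
  C_22 = (0.75)(0.90) − (-0.45)(-0.10) = 0.6300
  C_23 = −[(0.75)(-0.45) − (-0.10)(-0.10)] = 0.3475
  C_31 = (-0.10)(-0.25) − (-0.45)(0.75) = 0.3625
  C_32 = −[(0.75)(-0.25) − (-0.45)(-0.30)] = 0.3225
  C_33 = (0.75)(0.75) − (-0.10)(-0.30) = 0.5325
det(I−A) = Σ_j (I−A)_1j·C_1j = (0.75)(0.5625) + (-0.10)(0.2950) + (-0.45)(0.2100) = 0.297875
adj(I−A) = Cᵀ =
  [ 0.5625   0.2925   0.3625]
  [ 0.2950   0.6300   0.3225]
  [ 0.2100   0.3475   0.5325]
(I − A)⁻¹ = adj(I−A) / det(I−A) ≈
  [   1.8884     0.9820     1.2170]
  [   0.9903     2.1150     1.0827]
  [   0.7050     1.1666     1.7877]
x = (I − A)⁻¹ d = adj(I−A)·d / det(I−A), with det(I−A) = 0.297875:
  x_1 = (0.5625·380 + 0.2925·440 + 0.3625·340) / 0.297875 = 465.70 / 0.297875 ≈ 1563.41
  x_2 = (0.2950·380 + 0.6300·440 + 0.3225·340) / 0.297875 = 498.95 / 0.297875 ≈ 1675.03
  x_3 = (0.2100·380 + 0.3475·440 + 0.5325·340) / 0.297875 = 413.75 / 0.297875 ≈ 1389.01

x_1 = 1563.41, x_2 = 1675.03, x_3 = 1389.01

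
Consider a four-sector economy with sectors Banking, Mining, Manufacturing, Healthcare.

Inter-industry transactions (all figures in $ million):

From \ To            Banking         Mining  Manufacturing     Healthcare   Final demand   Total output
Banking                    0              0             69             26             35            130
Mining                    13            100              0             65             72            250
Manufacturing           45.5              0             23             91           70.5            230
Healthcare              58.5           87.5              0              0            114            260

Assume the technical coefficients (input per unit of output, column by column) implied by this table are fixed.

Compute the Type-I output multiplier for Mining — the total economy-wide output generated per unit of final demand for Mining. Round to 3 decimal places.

m_2 = 3.416

Technical coefficients a_ij = z_ij / X_j:
  a_11 = 0/130 = 0.00, a_21 = 13/130 = 0.10, a_31 = 45.5/130 = 0.35, a_41 = 58.5/130 = 0.45
  a_12 = 0/250 = 0.00, a_22 = 100/250 = 0.40, a_32 = 0/250 = 0.00, a_42 = 87.5/250 = 0.35
  a_13 = 69/230 = 0.30, a_23 = 0/230 = 0.00, a_33 = 23/230 = 0.10, a_43 = 0/230 = 0.00
  a_14 = 26/260 = 0.10, a_24 = 65/260 = 0.25, a_34 = 91/260 = 0.35, a_44 = 0/260 = 0.00
I − A =
  [   1.00     0.00    -0.30    -0.10]
  [  -0.10     0.60     0.00    -0.25]
  [  -0.35     0.00     0.90    -0.35]
  [  -0.45    -0.35     0.00     1.00]
Compute the cofactors C_ij = (−1)^(i+j)·(3×3 minor ij) of I−A; the adjugate is their transpose:
adj(I−A) = Cᵀ =
  [ 0.461250   0.068250   0.153750   0.117000]
  [ 0.191250   0.707250   0.063750   0.218250]
  [ 0.286125   0.134750   0.482000   0.231000]
  [ 0.274500   0.278250   0.091500   0.477000]
det(I−A) = Σ_j (I−A)_1j·C_1j = (1.00)(0.461250) + (0.00)(0.191250) + (-0.30)(0.286125) + (-0.10)(0.274500) = 0.3479625
(I − A)⁻¹ = adj(I−A) / det(I−A) ≈
  [   1.3256     0.1961     0.4419     0.3362]
  [   0.5496     2.0325     0.1832     0.6272]
  [   0.8223     0.3873     1.3852     0.6639]
  [   0.7889     0.7997     0.2630     1.3708]
The output multiplier for sector j is the column-j sum of the Leontief inverse (I − A)⁻¹ = adj(I−A) / det(I−A).
Column 2 of adj(I−A): (0.068250, 0.707250, 0.134750, 0.278250); det(I−A) = 0.3479625.
m_2 = (0.068250 + 0.707250 + 0.134750 + 0.278250) / 0.3479625 = 1.1885 / 0.3479625 ≈ 3.416.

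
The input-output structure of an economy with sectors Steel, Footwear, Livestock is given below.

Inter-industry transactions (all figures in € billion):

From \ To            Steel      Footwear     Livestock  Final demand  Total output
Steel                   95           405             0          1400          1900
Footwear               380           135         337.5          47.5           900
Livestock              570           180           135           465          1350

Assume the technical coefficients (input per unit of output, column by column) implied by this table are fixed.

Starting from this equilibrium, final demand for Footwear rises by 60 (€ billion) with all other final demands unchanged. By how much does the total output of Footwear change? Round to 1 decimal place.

Technical coefficients a_ij = z_ij / X_j:
  a_SS = 95/1900 = 0.05, a_FS = 380/1900 = 0.20, a_LS = 570/1900 = 0.30
  a_SF = 405/900 = 0.45, a_FF = 135/900 = 0.15, a_LF = 180/900 = 0.20
  a_SL = 0/1350 = 0.00, a_FL = 337.5/1350 = 0.25, a_LL = 135/1350 = 0.10
I − A =
  [   0.95    -0.45     0.00]
  [  -0.20     0.85    -0.25]
  [  -0.30    -0.20     0.90]
Cofactors of I−A, C_ij = (−1)^(i+j)·(minor ij) (rows/columns in the sector order above):
  C_11 = (0.85)(0.90) − (-0.25)(-0.20) = 0.7150
  C_12 = −[(-0.20)(0.90) − (-0.25)(-0.30)] = 0.2550
  C_13 = (-0.20)(-0.20) − (0.85)(-0.30) = 0.2950
  C_21 = −[(-0.45)(0.90) − (0.00)(-0.20)] = 0.4050
  C_22 = (0.95)(0.90) − (0.00)(-0.30) = 0.8550
  C_23 = −[(0.95)(-0.20) − (-0.45)(-0.30)] = 0.3250
  C_31 = (-0.45)(-0.25) − (0.00)(0.85) = 0.1125
  C_32 = −[(0.95)(-0.25) − (0.00)(-0.20)] = 0.2375
  C_33 = (0.95)(0.85) − (-0.45)(-0.20) = 0.7175
det(I−A) = Σ_j (I−A)_1j·C_1j = (0.95)(0.7150) + (-0.45)(0.2550) + (0.00)(0.2950) = 0.5645
adj(I−A) = Cᵀ =
  [ 0.7150   0.4050   0.1125]
  [ 0.2550   0.8550   0.2375]
  [ 0.2950   0.3250   0.7175]
(I − A)⁻¹ = adj(I−A) / det(I−A) ≈
  [   1.2666     0.7174     0.1993]
  [   0.4517     1.5146     0.4207]
  [   0.5226     0.5757     1.2710]
Δx = (I − A)⁻¹ Δd with Δd having +60 in the Footwear component and 0 elsewhere.
So Δx_F = L_FF · (+60), where L_FF = adj(I−A)_FF / det(I−A) = 0.8550 / 0.5645.
Δx_F = 0.8550 × (+60) / 0.5645 = 51.30 / 0.5645 ≈ 90.9.

Δx_F = 90.9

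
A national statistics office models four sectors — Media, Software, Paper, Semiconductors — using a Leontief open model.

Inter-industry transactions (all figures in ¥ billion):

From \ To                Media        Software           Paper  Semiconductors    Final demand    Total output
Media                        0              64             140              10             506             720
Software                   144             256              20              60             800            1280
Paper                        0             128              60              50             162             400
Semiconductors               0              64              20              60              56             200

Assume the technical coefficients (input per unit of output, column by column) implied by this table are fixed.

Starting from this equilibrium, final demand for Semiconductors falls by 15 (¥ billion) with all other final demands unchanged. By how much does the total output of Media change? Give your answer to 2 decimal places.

Δx_1 = -4.40

Technical coefficients a_ij = z_ij / X_j:
  a_11 = 0/720 = 0.00, a_21 = 144/720 = 0.20, a_31 = 0/720 = 0.00, a_41 = 0/720 = 0.00
  a_12 = 64/1280 = 0.05, a_22 = 256/1280 = 0.20, a_32 = 128/1280 = 0.10, a_42 = 64/1280 = 0.05
  a_13 = 140/400 = 0.35, a_23 = 20/400 = 0.05, a_33 = 60/400 = 0.15, a_43 = 20/400 = 0.05
  a_14 = 10/200 = 0.05, a_24 = 60/200 = 0.30, a_34 = 50/200 = 0.25, a_44 = 60/200 = 0.30
I − A =
  [   1.00    -0.05    -0.35    -0.05]
  [  -0.20     0.80    -0.05    -0.30]
  [   0.00    -0.10     0.85    -0.25]
  [   0.00    -0.05    -0.05     0.70]
Compute the cofactors C_ij = (−1)^(i+j)·(3×3 minor ij) of I−A; the adjugate is their transpose:
adj(I−A) = Cᵀ =
  [ 0.447625   0.060375   0.195375   0.127625]
  [ 0.116500   0.582500   0.099500   0.293500]
  [ 0.016500   0.082500   0.537500   0.228500]
  [ 0.009500   0.047500   0.045500   0.659500]
det(I−A) = Σ_j (I−A)_1j·C_1j = (1.00)(0.447625) + (-0.05)(0.116500) + (-0.35)(0.016500) + (-0.05)(0.009500) = 0.43555
(I − A)⁻¹ = adj(I−A) / det(I−A) ≈
  [   1.0277     0.1386     0.4486     0.2930]
  [   0.2675     1.3374     0.2284     0.6739]
  [   0.0379     0.1894     1.2341     0.5246]
  [   0.0218     0.1091     0.1045     1.5142]
Δx = (I − A)⁻¹ Δd with Δd having -15 in the Semiconductors component and 0 elsewhere.
So Δx_1 = L_14 · (-15), where L_14 = adj(I−A)_14 / det(I−A) = 0.127625 / 0.43555.
Δx_1 = 0.127625 × (-15) / 0.43555 = -1.914375 / 0.43555 ≈ -4.40.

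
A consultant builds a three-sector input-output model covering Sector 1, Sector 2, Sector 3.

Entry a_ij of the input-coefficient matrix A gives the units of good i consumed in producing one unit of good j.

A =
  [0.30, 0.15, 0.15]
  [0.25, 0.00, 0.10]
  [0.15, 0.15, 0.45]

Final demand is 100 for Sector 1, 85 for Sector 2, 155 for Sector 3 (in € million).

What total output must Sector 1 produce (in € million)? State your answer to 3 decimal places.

x_1 = 272.025

I − A =
  [   0.70    -0.15    -0.15]
  [  -0.25     1.00    -0.10]
  [  -0.15    -0.15     0.55]
Cofactors of I−A, C_ij = (−1)^(i+j)·(minor ij) (rows/columns in the sector order above):
  C_11 = (1.00)(0.55) − (-0.10)(-0.15) = 0.5350
  C_12 = −[(-0.25)(0.55) − (-0.10)(-0.15)] = 0.1525
  C_13 = (-0.25)(-0.15) − (1.00)(-0.15) = 0.1875
  C_21 = −[(-0.15)(0.55) − (-0.15)(-0.15)] = 0.1050
  C_22 = (0.70)(0.55) − (-0.15)(-0.15) = 0.3625
  C_23 = −[(0.70)(-0.15) − (-0.15)(-0.15)] = 0.1275
  C_31 = (-0.15)(-0.10) − (-0.15)(1.00) = 0.1650
  C_32 = −[(0.70)(-0.10) − (-0.15)(-0.25)] = 0.1075
  C_33 = (0.70)(1.00) − (-0.15)(-0.25) = 0.6625
det(I−A) = Σ_j (I−A)_1j·C_1j = (0.70)(0.5350) + (-0.15)(0.1525) + (-0.15)(0.1875) = 0.3235
adj(I−A) = Cᵀ =
  [ 0.5350   0.1050   0.1650]
  [ 0.1525   0.3625   0.1075]
  [ 0.1875   0.1275   0.6625]
(I − A)⁻¹ = adj(I−A) / det(I−A) ≈
  [   1.6538     0.3246     0.5100]
  [   0.4714     1.1206     0.3323]
  [   0.5796     0.3941     2.0479]
x = (I − A)⁻¹ d = adj(I−A)·d / det(I−A), with det(I−A) = 0.3235:
  x_1 = (0.5350·100 + 0.1050·85 + 0.1650·155) / 0.3235 = 88.00 / 0.3235 ≈ 272.025
  x_2 = (0.1525·100 + 0.3625·85 + 0.1075·155) / 0.3235 = 62.725 / 0.3235 ≈ 193.895
  x_3 = (0.1875·100 + 0.1275·85 + 0.6625·155) / 0.3235 = 132.275 / 0.3235 ≈ 408.887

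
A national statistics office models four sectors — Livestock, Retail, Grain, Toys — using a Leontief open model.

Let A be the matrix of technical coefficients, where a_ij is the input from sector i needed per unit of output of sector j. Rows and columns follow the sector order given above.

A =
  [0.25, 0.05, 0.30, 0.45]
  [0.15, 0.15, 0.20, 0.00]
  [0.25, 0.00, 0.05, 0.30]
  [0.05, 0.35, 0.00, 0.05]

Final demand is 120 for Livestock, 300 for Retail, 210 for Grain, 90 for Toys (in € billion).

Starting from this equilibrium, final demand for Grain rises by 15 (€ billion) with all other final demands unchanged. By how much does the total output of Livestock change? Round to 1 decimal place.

I − A =
  [   0.75    -0.05    -0.30    -0.45]
  [  -0.15     0.85    -0.20     0.00]
  [  -0.25     0.00     0.95    -0.30]
  [  -0.05    -0.35     0.00     0.95]
Compute the cofactors C_ij = (−1)^(i+j)·(3×3 minor ij) of I−A; the adjugate is their transpose:
adj(I−A) = Cᵀ =
  [ 0.746125   0.226250   0.283250   0.442875]
  [ 0.185875   0.579750   0.180750   0.145125]
  [ 0.230375   0.130750   0.555750   0.284625]
  [ 0.107750   0.225500   0.081500   0.532250]
det(I−A) = Σ_j (I−A)_1j·C_1j = (0.75)(0.746125) + (-0.05)(0.185875) + (-0.30)(0.230375) + (-0.45)(0.107750) = 0.4327
(I − A)⁻¹ = adj(I−A) / det(I−A) ≈
  [   1.7243     0.5229     0.6546     1.0235]
  [   0.4296     1.3398     0.4177     0.3354]
  [   0.5324     0.3022     1.2844     0.6578]
  [   0.2490     0.5211     0.1884     1.2301]
Δx = (I − A)⁻¹ Δd with Δd having +15 in the Grain component and 0 elsewhere.
So Δx_L = L_LG · (+15), where L_LG = adj(I−A)_LG / det(I−A) = 0.283250 / 0.4327.
Δx_L = 0.283250 × (+15) / 0.4327 = 4.24875 / 0.4327 ≈ 9.8.

Δx_L = 9.8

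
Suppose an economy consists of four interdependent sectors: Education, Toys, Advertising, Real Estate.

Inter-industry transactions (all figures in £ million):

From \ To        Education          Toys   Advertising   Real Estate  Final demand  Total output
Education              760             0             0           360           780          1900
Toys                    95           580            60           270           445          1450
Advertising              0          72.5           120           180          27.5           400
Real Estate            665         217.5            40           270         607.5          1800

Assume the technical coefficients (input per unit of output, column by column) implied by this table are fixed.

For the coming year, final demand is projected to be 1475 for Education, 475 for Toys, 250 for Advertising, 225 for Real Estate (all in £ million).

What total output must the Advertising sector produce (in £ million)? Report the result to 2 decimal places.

Technical coefficients a_ij = z_ij / X_j:
  a_EE = 760/1900 = 0.40, a_TE = 95/1900 = 0.05, a_AE = 0/1900 = 0.00, a_RE = 665/1900 = 0.35
  a_ET = 0/1450 = 0.00, a_TT = 580/1450 = 0.40, a_AT = 72.5/1450 = 0.05, a_RT = 217.5/1450 = 0.15
  a_EA = 0/400 = 0.00, a_TA = 60/400 = 0.15, a_AA = 120/400 = 0.30, a_RA = 40/400 = 0.10
  a_ER = 360/1800 = 0.20, a_TR = 270/1800 = 0.15, a_AR = 180/1800 = 0.10, a_RR = 270/1800 = 0.15
I − A =
  [   0.60     0.00     0.00    -0.20]
  [  -0.05     0.60    -0.15    -0.15]
  [   0.00    -0.05     0.70    -0.10]
  [  -0.35    -0.15    -0.10     0.85]
Compute the cofactors C_ij = (−1)^(i+j)·(3×3 minor ij) of I−A; the adjugate is their transpose:
adj(I−A) = Cᵀ =
  [ 0.325875   0.022000   0.016500   0.082500]
  [ 0.071250   0.302000   0.076000   0.079000]
  [ 0.026500   0.031000   0.249000   0.041000]
  [ 0.149875   0.066000   0.049500   0.247500]
det(I−A) = Σ_j (I−A)_1j·C_1j = (0.60)(0.325875) + (0.00)(0.071250) + (0.00)(0.026500) + (-0.20)(0.149875) = 0.16555
(I − A)⁻¹ = adj(I−A) / det(I−A) ≈
  [   1.9684     0.1329     0.0997     0.4983]
  [   0.4304     1.8242     0.4591     0.4772]
  [   0.1601     0.1873     1.5041     0.2477]
  [   0.9053     0.3987     0.2990     1.4950]
x = (I − A)⁻¹ d = adj(I−A)·d / det(I−A), with det(I−A) = 0.16555:
  x_E = (0.325875·1475 + 0.022000·475 + 0.016500·250 + 0.082500·225) / 0.16555 = 513.803125 / 0.16555 ≈ 3103.61
  x_T = (0.071250·1475 + 0.302000·475 + 0.076000·250 + 0.079000·225) / 0.16555 = 285.31875 / 0.16555 ≈ 1723.46
  x_A = (0.026500·1475 + 0.031000·475 + 0.249000·250 + 0.041000·225) / 0.16555 = 125.2875 / 0.16555 ≈ 756.80
  x_R = (0.149875·1475 + 0.066000·475 + 0.049500·250 + 0.247500·225) / 0.16555 = 320.478125 / 0.16555 ≈ 1935.84

x_A = 756.80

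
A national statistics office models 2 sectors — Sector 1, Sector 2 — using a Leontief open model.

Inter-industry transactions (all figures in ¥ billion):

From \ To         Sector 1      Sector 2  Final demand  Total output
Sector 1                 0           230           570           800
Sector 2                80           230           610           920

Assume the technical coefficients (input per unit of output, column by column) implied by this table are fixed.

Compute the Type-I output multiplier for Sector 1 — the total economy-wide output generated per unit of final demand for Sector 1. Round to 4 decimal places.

Technical coefficients a_ij = z_ij / X_j:
  a_11 = 0/800 = 0.00, a_21 = 80/800 = 0.10
  a_12 = 230/920 = 0.25, a_22 = 230/920 = 0.25
I − A =
  [   1.00    -0.25]
  [  -0.10     0.75]
det(I−A) = (1.00)(0.75) − (-0.25)(-0.10) = 0.7250
adj(I−A) = [[0.75, 0.25], [0.10, 1.00]]
(I − A)⁻¹ = adj(I−A) / det(I−A) ≈
  [   1.03448     0.34483]
  [   0.13793     1.37931]
The output multiplier for sector j is the column-j sum of the Leontief inverse (I − A)⁻¹ = adj(I−A) / det(I−A).
Column 1 of adj(I−A): (0.75, 0.10); det(I−A) = 0.7250.
m_1 = (0.75 + 0.10) / 0.7250 = 0.85 / 0.7250 ≈ 1.1724.

m_1 = 1.1724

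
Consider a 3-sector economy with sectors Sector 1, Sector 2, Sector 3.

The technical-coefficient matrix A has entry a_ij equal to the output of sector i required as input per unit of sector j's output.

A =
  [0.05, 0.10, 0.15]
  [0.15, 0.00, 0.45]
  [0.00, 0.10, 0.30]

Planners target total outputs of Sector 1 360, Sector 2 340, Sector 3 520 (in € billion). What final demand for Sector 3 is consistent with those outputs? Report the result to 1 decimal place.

d_3 = 330.0

I − A =
  [   0.95    -0.10    -0.15]
  [  -0.15     1.00    -0.45]
  [   0.00    -0.10     0.70]
d = (I − A) x:
  d_1 = (+0.95)·360 + (-0.10)·340 + (-0.15)·520 = 230.0
  d_2 = (-0.15)·360 + (+1.00)·340 + (-0.45)·520 = 52.0
  d_3 = (+0.00)·360 + (-0.10)·340 + (+0.70)·520 = 330.0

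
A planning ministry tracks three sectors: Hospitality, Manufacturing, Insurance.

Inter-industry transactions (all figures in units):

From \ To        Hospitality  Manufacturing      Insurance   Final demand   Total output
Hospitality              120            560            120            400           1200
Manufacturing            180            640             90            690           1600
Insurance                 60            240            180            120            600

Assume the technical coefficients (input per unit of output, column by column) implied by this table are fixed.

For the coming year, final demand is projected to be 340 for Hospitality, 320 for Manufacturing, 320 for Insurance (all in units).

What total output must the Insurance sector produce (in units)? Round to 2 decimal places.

Technical coefficients a_ij = z_ij / X_j:
  a_HH = 120/1200 = 0.10, a_MH = 180/1200 = 0.15, a_IH = 60/1200 = 0.05
  a_HM = 560/1600 = 0.35, a_MM = 640/1600 = 0.40, a_IM = 240/1600 = 0.15
  a_HI = 120/600 = 0.20, a_MI = 90/600 = 0.15, a_II = 180/600 = 0.30
I − A =
  [   0.90    -0.35    -0.20]
  [  -0.15     0.60    -0.15]
  [  -0.05    -0.15     0.70]
Cofactors of I−A, C_ij = (−1)^(i+j)·(minor ij) (rows/columns in the sector order above):
  C_11 = (0.60)(0.70) − (-0.15)(-0.15) = 0.3975
  C_12 = −[(-0.15)(0.70) − (-0.15)(-0.05)] = 0.1125
  C_13 = (-0.15)(-0.15) − (0.60)(-0.05) = 0.0525
  C_21 = −[(-0.35)(0.70) − (-0.20)(-0.15)] = 0.2750
  C_22 = (0.90)(0.70) − (-0.20)(-0.05) = 0.6200
  C_23 = −[(0.90)(-0.15) − (-0.35)(-0.05)] = 0.1525
  C_31 = (-0.35)(-0.15) − (-0.20)(0.60) = 0.1725
  C_32 = −[(0.90)(-0.15) − (-0.20)(-0.15)] = 0.1650
  C_33 = (0.90)(0.60) − (-0.35)(-0.15) = 0.4875
det(I−A) = Σ_j (I−A)_1j·C_1j = (0.90)(0.3975) + (-0.35)(0.1125) + (-0.20)(0.0525) = 0.307875
adj(I−A) = Cᵀ =
  [ 0.3975   0.2750   0.1725]
  [ 0.1125   0.6200   0.1650]
  [ 0.0525   0.1525   0.4875]
(I − A)⁻¹ = adj(I−A) / det(I−A) ≈
  [   1.2911     0.8932     0.5603]
  [   0.3654     2.0138     0.5359]
  [   0.1705     0.4953     1.5834]
x = (I − A)⁻¹ d = adj(I−A)·d / det(I−A), with det(I−A) = 0.307875:
  x_H = (0.3975·340 + 0.2750·320 + 0.1725·320) / 0.307875 = 278.35 / 0.307875 ≈ 904.10
  x_M = (0.1125·340 + 0.6200·320 + 0.1650·320) / 0.307875 = 289.45 / 0.307875 ≈ 940.15
  x_I = (0.0525·340 + 0.1525·320 + 0.4875·320) / 0.307875 = 222.65 / 0.307875 ≈ 723.18

x_I = 723.18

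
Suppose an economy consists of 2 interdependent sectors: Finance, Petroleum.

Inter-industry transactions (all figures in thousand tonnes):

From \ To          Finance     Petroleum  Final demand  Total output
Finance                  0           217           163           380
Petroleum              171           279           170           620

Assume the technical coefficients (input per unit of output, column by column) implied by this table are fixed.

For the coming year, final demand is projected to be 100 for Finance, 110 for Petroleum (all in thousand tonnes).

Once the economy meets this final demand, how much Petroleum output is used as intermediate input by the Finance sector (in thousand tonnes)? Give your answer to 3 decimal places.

z_21 = 107.197

Technical coefficients a_ij = z_ij / X_j:
  a_11 = 0/380 = 0.00, a_21 = 171/380 = 0.45
  a_12 = 217/620 = 0.35, a_22 = 279/620 = 0.45
I − A =
  [   1.00    -0.35]
  [  -0.45     0.55]
det(I−A) = (1.00)(0.55) − (-0.35)(-0.45) = 0.3925
adj(I−A) = [[0.55, 0.35], [0.45, 1.00]]
(I − A)⁻¹ = adj(I−A) / det(I−A) ≈
  [   1.4013     0.8917]
  [   1.1465     2.5478]
First solve x = (I − A)⁻¹ d = adj(I−A)·d / det(I−A); in particular x_1 = (0.55·100 + 0.35·110) / 0.3925 = 93.50 / 0.3925 ≈ 238.21656.
Intermediate flow from 2 to 1: z_21 = a_21 · x_1 = 0.45 × 93.50 / 0.3925 = 42.075 / 0.3925 ≈ 107.197.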